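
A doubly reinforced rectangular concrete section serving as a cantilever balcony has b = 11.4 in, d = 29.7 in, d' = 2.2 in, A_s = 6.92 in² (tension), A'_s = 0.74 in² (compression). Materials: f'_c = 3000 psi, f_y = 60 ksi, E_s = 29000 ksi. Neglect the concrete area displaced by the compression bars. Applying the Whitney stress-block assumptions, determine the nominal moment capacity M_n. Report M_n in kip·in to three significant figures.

M_n ≈ 9870 kip·in

Assume both steels yield.
a = (A_s − A'_s) f_y/(0.85 f'_c b) = (6.92 − 0.74) × 60/(0.85 × 3 × 11.4) = 12.755 in.
c = a/β₁ = 12.755/0.85 = 15.006 in; ε'_s = 0.003(c − d')/c = 0.0026 ≥ ε_y = 0.0021, so the compression steel yields.
M_n = (A_s − A'_s) f_y (d − a/2) + A'_s f_y (d − d') = 370.8 × (29.7 − 6.3775) + 44.4 × (29.7 − 2.2) = 8648.0 + 1221.0 = 9869.0 kip·in.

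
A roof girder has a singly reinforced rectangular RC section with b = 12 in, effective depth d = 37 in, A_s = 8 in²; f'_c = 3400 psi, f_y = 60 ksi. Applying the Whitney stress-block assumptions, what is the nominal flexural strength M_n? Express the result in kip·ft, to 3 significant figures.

M_n ≈ 1200 kip·ft

T = A_s f_y = 8 × 60 = 480 kips.
a = T/(0.85 f'_c b) = 480/(0.85 × 3.4 × 12) = 13.841 in.
M_n = T(d − a/2) = 480 × (37 − 6.9205) = 14438.2 kip·in = 14438.2/12 = 1203.18 kip·ft.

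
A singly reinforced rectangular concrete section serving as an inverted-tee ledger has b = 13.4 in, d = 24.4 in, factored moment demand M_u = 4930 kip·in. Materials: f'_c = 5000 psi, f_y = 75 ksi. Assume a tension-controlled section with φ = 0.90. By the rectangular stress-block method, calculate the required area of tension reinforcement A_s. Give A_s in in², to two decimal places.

A_s ≈ 3.28 in²

M_n = M_u/φ = 4930/0.90 = 5477.78 kip·in.
From M_n = 0.85 f'_c a b (d − a/2):
a = d − √(d² − 2M_n/(0.85 f'_c b)) = 24.4 − √(24.4² − 2 × 5477.78/(0.85 × 5 × 13.4)) = 4.325 in.
A_s = 0.85 f'_c a b / f_y = 0.85 × 5 × 4.325 × 13.4 / 75 = 3.284 in².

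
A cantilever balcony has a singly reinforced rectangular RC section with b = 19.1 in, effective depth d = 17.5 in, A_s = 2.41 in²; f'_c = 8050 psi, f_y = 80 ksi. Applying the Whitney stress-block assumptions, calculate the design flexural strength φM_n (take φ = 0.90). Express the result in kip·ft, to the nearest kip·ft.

T = A_s f_y = 2.41 × 80 = 192.8 kips.
a = T/(0.85 f'_c b) = 192.8/(0.85 × 8.05 × 19.1) = 1.475 in.
M_n = T(d − a/2) = 192.8 × (17.5 − 0.7375) = 3231.8 kip·in = 3231.8/12 = 269.32 kip·ft.
φM_n = 0.90 × 269.32 = 242.39 kip·ft.

φM_n ≈ 242 kip·ft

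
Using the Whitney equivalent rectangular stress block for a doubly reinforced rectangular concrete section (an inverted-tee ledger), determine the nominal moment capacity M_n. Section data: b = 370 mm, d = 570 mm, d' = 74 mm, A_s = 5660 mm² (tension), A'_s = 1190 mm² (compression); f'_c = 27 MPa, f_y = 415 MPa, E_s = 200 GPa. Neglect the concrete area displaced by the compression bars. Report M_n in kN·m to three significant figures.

Assume both tension and compression steel yield.
Net tension couple steel: A_s − A'_s = 4470 mm².
a = (A_s − A'_s) f_y / (0.85 f'_c b) = 1855050/(0.85 × 27 × 370) = 218.46 mm.
c = a/β₁ = 218.46/0.85 = 257.01 mm; ε'_s = 0.003(c − d')/c = 0.0021 ≥ f_y/E_s = 0.0021, so compression steel does yield.
M_n = (A_s − A'_s) f_y (d − a/2) + A'_s f_y (d − d') = [1855050 × (570 − 109.23) + 493850 × (570 − 74)] × 10⁻⁶ = 854.75 + 244.95 = 1099.70 kN·m.

M_n ≈ 1100 kN·m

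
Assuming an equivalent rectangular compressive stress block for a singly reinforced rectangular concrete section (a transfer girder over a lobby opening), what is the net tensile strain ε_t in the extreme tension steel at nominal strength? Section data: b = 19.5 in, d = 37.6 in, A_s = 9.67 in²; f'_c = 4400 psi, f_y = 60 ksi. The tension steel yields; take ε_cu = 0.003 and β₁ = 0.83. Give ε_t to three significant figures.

a = A_s f_y/(0.85 f'_c b) = 7.956 in.
β₁ = 0.83, so c = a/β₁ = 7.956/0.83 = 9.586 in.
From the linear strain diagram with ε_cu = 0.003: ε_t = 0.003 (d − c)/c = 0.003 × (37.6 − 9.586)/9.586 = 0.00877.
Since ε_t ≥ 0.005, the section is tension-controlled.

ε_t ≈ 0.00877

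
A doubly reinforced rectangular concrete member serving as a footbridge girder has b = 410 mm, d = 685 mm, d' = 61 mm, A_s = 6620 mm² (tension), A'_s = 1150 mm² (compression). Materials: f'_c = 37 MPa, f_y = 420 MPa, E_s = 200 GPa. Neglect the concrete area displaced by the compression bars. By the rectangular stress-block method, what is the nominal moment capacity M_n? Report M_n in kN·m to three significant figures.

Assume both tension and compression steel yield.
Net tension couple steel: A_s − A'_s = 5470 mm².
a = (A_s − A'_s) f_y / (0.85 f'_c b) = 2297400/(0.85 × 37 × 410) = 178.17 mm.
c = a/β₁ = 178.17/0.786 = 226.68 mm; ε'_s = 0.003(c − d')/c = 0.0022 ≥ f_y/E_s = 0.0021, so compression steel does yield.
M_n = (A_s − A'_s) f_y (d − a/2) + A'_s f_y (d − d') = [2297400 × (685 − 89.085) + 483000 × (685 − 61)] × 10⁻⁶ = 1369.06 + 301.39 = 1670.45 kN·m.

M_n ≈ 1670 kN·m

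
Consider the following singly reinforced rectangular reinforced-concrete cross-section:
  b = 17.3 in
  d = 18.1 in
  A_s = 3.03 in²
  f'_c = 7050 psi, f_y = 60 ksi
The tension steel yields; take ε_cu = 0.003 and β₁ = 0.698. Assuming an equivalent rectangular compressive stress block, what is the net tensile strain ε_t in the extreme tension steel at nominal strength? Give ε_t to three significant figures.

ε_t ≈ 0.0186

a = A_s f_y/(0.85 f'_c b) = 1.754 in.
β₁ = 0.698, so c = a/β₁ = 1.754/0.698 = 2.513 in.
From the linear strain diagram with ε_cu = 0.003: ε_t = 0.003 (d − c)/c = 0.003 × (18.1 − 2.513)/2.513 = 0.0186.
Since ε_t ≥ 0.005, the section is tension-controlled.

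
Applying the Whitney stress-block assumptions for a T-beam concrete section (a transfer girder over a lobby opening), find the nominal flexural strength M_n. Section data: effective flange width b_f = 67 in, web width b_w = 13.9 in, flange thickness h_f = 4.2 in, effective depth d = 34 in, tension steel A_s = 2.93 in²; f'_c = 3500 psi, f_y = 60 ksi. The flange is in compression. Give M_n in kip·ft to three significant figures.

Tension: T = A_s f_y = 2.93 × 60 = 175.8 kips.
Try a within the flange: a = T/(0.85 f'_c b_f) = 175.8/(0.85 × 3.5 × 67) = 0.882 in.
Since a = 0.882 ≤ h_f = 4.2 in, the stress block lies entirely in the flange; analyse as a rectangular beam of width b_f.
M_n = T(d − a/2) = 175.8 × (34 − 0.441) = 5899.7 kip·in.
M_n = 5899.7/12 = 491.64 kip·ft.

M_n ≈ 492 kip·ft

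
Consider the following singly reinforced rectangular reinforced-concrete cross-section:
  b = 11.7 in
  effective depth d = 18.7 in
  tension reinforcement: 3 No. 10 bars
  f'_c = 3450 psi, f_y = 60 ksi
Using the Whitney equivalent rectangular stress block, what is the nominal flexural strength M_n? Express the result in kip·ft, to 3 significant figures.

M_n ≈ 293 kip·ft

A_s = 3 × 1.27 = 3.81 in².
T = A_s f_y = 3.81 × 60 = 228.6 kips.
a = T/(0.85 f'_c b) = 228.6/(0.85 × 3.45 × 11.7) = 6.663 in.
M_n = T(d − a/2) = 228.6 × (18.7 − 3.3315) = 3513.2 kip·in = 3513.2/12 = 292.77 kip·ft.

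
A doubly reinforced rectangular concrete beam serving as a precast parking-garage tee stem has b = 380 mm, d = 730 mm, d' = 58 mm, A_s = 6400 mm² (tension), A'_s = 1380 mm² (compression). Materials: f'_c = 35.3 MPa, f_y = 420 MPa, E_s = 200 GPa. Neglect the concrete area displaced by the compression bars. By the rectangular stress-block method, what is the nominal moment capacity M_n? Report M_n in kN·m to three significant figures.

Assume both tension and compression steel yield.
Net tension couple steel: A_s − A'_s = 5020 mm².
a = (A_s − A'_s) f_y / (0.85 f'_c b) = 2108400/(0.85 × 35.3 × 380) = 184.92 mm.
c = a/β₁ = 184.92/0.798 = 231.73 mm; ε'_s = 0.003(c − d')/c = 0.0022 ≥ f_y/E_s = 0.0021, so compression steel does yield.
M_n = (A_s − A'_s) f_y (d − a/2) + A'_s f_y (d − d') = [2108400 × (730 − 92.46) + 579600 × (730 − 58)] × 10⁻⁶ = 1344.19 + 389.49 = 1733.68 kN·m.

M_n ≈ 1730 kN·m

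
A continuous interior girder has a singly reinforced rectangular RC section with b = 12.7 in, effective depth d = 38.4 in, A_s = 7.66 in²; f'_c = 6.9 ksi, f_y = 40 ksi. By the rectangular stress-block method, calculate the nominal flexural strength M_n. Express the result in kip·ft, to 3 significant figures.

T = A_s f_y = 7.66 × 40 = 306.4 kips.
a = T/(0.85 f'_c b) = 306.4/(0.85 × 6.9 × 12.7) = 4.114 in.
M_n = T(d − a/2) = 306.4 × (38.4 − 2.057) = 11135.5 kip·in = 11135.5/12 = 927.96 kip·ft.

M_n ≈ 928 kip·ft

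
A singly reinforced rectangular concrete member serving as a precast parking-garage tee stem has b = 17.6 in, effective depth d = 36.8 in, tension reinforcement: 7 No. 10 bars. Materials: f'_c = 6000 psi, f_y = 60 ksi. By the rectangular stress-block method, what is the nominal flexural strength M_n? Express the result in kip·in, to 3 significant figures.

M_n ≈ 18000 kip·in

A_s = 7 × 1.27 = 8.89 in².
T = A_s f_y = 8.89 × 60 = 533.4 kips.
a = T/(0.85 f'_c b) = 533.4/(0.85 × 6 × 17.6) = 5.943 in.
M_n = T(d − a/2) = 533.4 × (36.8 − 2.9715) = 18044.1 kip·in.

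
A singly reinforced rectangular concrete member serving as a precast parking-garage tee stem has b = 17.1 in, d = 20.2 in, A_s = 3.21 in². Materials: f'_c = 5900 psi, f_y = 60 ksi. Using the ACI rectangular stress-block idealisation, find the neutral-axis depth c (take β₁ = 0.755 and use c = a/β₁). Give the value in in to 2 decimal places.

c ≈ 2.97 in

T = A_s f_y = 3.21 × 60 = 192.6 kips.
a = T/(0.85 f'_c b) = 192.6/(0.85 × 5.9 × 17.1) = 2.2459 in.
With β₁ = 0.755, c = a/β₁ = 2.2459/0.755 = 2.97 in.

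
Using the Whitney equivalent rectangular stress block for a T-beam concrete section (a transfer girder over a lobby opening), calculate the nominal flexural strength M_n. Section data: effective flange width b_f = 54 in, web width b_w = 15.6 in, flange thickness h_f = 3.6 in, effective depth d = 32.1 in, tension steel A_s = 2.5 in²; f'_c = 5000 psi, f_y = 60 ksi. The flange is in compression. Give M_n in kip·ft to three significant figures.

M_n ≈ 397 kip·ft

Tension: T = A_s f_y = 2.5 × 60 = 150 kips.
Try a within the flange: a = T/(0.85 f'_c b_f) = 150/(0.85 × 5 × 54) = 0.654 in.
Since a = 0.654 ≤ h_f = 3.6 in, the stress block lies entirely in the flange; analyse as a rectangular beam of width b_f.
M_n = T(d − a/2) = 150 × (32.1 − 0.327) = 4766.0 kip·in.
M_n = 4766.0/12 = 397.17 kip·ft.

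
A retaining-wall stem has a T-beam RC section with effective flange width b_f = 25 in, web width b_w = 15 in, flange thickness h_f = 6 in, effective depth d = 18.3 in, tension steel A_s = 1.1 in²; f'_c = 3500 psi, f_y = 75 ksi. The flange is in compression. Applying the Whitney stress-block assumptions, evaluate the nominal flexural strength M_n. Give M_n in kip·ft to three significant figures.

M_n ≈ 122 kip·ft

Tension: T = A_s f_y = 1.1 × 75 = 82.5 kips.
Try a within the flange: a = T/(0.85 f'_c b_f) = 82.5/(0.85 × 3.5 × 25) = 1.109 in.
Since a = 1.109 ≤ h_f = 6 in, the stress block lies entirely in the flange; analyse as a rectangular beam of width b_f.
M_n = T(d − a/2) = 82.5 × (18.3 − 0.5545) = 1464.0 kip·in.
M_n = 1464.0/12 = 122.00 kip·ft.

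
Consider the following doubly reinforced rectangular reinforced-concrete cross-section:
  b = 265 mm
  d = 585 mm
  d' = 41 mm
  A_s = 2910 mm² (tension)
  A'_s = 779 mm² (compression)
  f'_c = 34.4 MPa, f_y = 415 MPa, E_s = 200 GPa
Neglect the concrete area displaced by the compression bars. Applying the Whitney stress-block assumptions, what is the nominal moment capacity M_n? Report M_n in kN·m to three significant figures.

M_n ≈ 643 kN·m

Assume both tension and compression steel yield.
Net tension couple steel: A_s − A'_s = 2131 mm².
a = (A_s − A'_s) f_y / (0.85 f'_c b) = 884365/(0.85 × 34.4 × 265) = 114.13 mm.
c = a/β₁ = 114.13/0.804 = 141.95 mm; ε'_s = 0.003(c − d')/c = 0.0021 ≥ f_y/E_s = 0.0021, so compression steel does yield.
M_n = (A_s − A'_s) f_y (d − a/2) + A'_s f_y (d − d') = [884365 × (585 − 57.065) + 323285 × (585 − 41)] × 10⁻⁶ = 466.89 + 175.87 = 642.76 kN·m.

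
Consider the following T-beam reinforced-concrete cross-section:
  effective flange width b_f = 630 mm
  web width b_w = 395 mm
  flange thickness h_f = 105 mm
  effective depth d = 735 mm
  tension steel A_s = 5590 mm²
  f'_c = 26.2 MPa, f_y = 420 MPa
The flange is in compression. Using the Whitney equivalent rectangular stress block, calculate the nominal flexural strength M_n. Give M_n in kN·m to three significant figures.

Tension: T = A_s f_y = 5590 × 420 = 2347800 N.
Try a within the flange: a = T/(0.85 f'_c b_f) = 2347800/(0.85 × 26.2 × 630) = 167.34 mm.
a = 167.34 > h_f = 105 mm: the block extends into the web. Split into flange-overhang and web parts.
C_f = 0.85 f'_c (b_f − b_w) h_f = 0.85 × 26.2 × (630 − 395) × 105 = 549512 N.
Remaining web compression depth: a_w = (T − C_f)/(0.85 f'_c b_w) = (2347800 − 549512)/(0.85 × 26.2 × 395) = 204.43 mm.
M_n = C_f(d − h_f/2) + (T − C_f)(d − a_w/2) = 549512 × (735 − 52.5) + 1798288 × (735 − 102.215) = 375.04 + 1137.93 = 1512.97 × 10⁶ N·mm.
M_n = 1512.97 kN·m.

M_n ≈ 1510 kN·m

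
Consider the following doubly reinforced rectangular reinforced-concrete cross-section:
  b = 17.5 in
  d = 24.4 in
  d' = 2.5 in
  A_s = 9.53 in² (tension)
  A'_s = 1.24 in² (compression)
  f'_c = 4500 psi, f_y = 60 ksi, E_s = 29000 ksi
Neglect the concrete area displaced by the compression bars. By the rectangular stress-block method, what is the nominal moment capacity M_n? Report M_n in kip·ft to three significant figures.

M_n ≈ 993 kip·ft

Assume both steels yield.
a = (A_s − A'_s) f_y/(0.85 f'_c b) = (9.53 − 1.24) × 60/(0.85 × 4.5 × 17.5) = 7.431 in.
c = a/β₁ = 7.431/0.825 = 9.007 in; ε'_s = 0.003(c − d')/c = 0.0022 ≥ ε_y = 0.0021, so the compression steel yields.
M_n = (A_s − A'_s) f_y (d − a/2) + A'_s f_y (d − d') = 497.4 × (24.4 − 3.7155) + 74.4 × (24.4 − 2.5) = 10288.5 + 1629.4 = 11917.9 kip·in = 11917.9/12 = 993.16 kip·ft.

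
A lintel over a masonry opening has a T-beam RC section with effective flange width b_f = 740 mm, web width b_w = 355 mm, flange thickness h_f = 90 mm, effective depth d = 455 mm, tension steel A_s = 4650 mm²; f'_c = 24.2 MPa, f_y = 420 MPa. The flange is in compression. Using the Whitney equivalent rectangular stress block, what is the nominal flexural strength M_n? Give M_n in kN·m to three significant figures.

Tension: T = A_s f_y = 4650 × 420 = 1953000 N.
Try a within the flange: a = T/(0.85 f'_c b_f) = 1953000/(0.85 × 24.2 × 740) = 128.30 mm.
a = 128.30 > h_f = 90 mm: the block extends into the web. Split into flange-overhang and web parts.
C_f = 0.85 f'_c (b_f − b_w) h_f = 0.85 × 24.2 × (740 − 355) × 90 = 712751 N.
Remaining web compression depth: a_w = (T − C_f)/(0.85 f'_c b_w) = (1953000 − 712751)/(0.85 × 24.2 × 355) = 169.84 mm.
M_n = C_f(d − h_f/2) + (T − C_f)(d − a_w/2) = 712751 × (455 − 45) + 1240249 × (455 − 84.92) = 292.23 + 458.99 = 751.22 × 10⁶ N·mm.
M_n = 751.22 kN·m.

M_n ≈ 751 kN·m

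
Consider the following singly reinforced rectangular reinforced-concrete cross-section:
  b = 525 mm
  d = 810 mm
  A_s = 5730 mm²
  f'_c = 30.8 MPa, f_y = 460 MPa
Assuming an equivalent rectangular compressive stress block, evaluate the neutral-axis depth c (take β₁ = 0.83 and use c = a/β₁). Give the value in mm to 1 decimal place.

c ≈ 231.0 mm

T = A_s f_y = 5730 × 460 = 2635800 N = 2635.8 kN.
Setting C = 0.85 f'_c a b equal to T: a = 2635800/(0.85 × 30.8 × 525) = 191.771 mm.
With β₁ = 0.83, c = a/β₁ = 191.771/0.83 = 231.0 mm.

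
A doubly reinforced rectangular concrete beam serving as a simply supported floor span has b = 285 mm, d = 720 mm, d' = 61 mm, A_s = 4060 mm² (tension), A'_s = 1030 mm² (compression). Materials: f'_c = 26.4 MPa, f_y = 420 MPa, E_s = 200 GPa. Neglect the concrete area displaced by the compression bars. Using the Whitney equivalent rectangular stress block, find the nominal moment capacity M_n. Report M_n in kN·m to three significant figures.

Assume both tension and compression steel yield.
Net tension couple steel: A_s − A'_s = 3030 mm².
a = (A_s − A'_s) f_y / (0.85 f'_c b) = 1272600/(0.85 × 26.4 × 285) = 198.99 mm.
c = a/β₁ = 198.99/0.85 = 234.11 mm; ε'_s = 0.003(c − d')/c = 0.0022 ≥ f_y/E_s = 0.0021, so compression steel does yield.
M_n = (A_s − A'_s) f_y (d − a/2) + A'_s f_y (d − d') = [1272600 × (720 − 99.495) + 432600 × (720 − 61)] × 10⁻⁶ = 789.65 + 285.08 = 1074.73 kN·m.

M_n ≈ 1070 kN·m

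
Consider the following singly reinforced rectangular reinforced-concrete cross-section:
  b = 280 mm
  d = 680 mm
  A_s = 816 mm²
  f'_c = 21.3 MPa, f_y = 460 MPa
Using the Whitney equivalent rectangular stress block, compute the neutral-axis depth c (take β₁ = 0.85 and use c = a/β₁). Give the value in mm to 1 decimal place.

c ≈ 87.1 mm

T = A_s f_y = 816 × 460 = 375360 N = 375.36 kN.
Setting C = 0.85 f'_c a b equal to T: a = 375360/(0.85 × 21.3 × 280) = 74.044 mm.
With β₁ = 0.85, c = a/β₁ = 74.044/0.85 = 87.1 mm.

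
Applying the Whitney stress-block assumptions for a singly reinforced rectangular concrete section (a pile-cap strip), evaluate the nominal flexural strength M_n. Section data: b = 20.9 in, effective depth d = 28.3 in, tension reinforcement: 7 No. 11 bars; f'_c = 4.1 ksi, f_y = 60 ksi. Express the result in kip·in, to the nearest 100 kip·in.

M_n ≈ 15600 kip·in

A_s = 7 × 1.56 = 10.92 in².
T = A_s f_y = 10.92 × 60 = 655.2 kips.
a = T/(0.85 f'_c b) = 655.2/(0.85 × 4.1 × 20.9) = 8.995 in.
M_n = T(d − a/2) = 655.2 × (28.3 − 4.4975) = 15595.4 kip·in.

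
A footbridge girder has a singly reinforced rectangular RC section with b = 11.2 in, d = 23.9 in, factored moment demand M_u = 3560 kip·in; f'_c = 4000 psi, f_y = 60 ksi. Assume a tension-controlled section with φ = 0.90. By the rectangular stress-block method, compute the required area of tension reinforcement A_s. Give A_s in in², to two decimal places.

A_s ≈ 3.07 in²

M_n = M_u/φ = 3560/0.90 = 3955.56 kip·in.
From M_n = 0.85 f'_c a b (d − a/2):
a = d − √(d² − 2M_n/(0.85 f'_c b)) = 23.9 − √(23.9² − 2 × 3955.56/(0.85 × 4 × 11.2)) = 4.835 in.
A_s = 0.85 f'_c a b / f_y = 0.85 × 4 × 4.835 × 11.2 / 60 = 3.069 in².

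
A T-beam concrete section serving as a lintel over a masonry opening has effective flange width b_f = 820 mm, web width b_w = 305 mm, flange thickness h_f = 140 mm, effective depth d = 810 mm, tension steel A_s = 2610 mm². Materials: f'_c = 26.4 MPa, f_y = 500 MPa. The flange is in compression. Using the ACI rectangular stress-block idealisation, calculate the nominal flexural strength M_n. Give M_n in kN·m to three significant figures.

M_n ≈ 1010 kN·m

Tension: T = A_s f_y = 2610 × 500 = 1305000 N.
Try a within the flange: a = T/(0.85 f'_c b_f) = 1305000/(0.85 × 26.4 × 820) = 70.92 mm.
Since a = 70.92 ≤ h_f = 140 mm, the stress block lies entirely in the flange; analyse as a rectangular beam of width b_f.
M_n = T(d − a/2) = 1305000 × (810 − 35.46) = 1010.77 × 10⁶ N·mm.
M_n = 1010.77 kN·m.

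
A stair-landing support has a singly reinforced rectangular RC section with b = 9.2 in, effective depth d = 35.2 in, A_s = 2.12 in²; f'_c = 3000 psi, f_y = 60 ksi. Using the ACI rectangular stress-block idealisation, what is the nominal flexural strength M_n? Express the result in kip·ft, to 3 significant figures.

T = A_s f_y = 2.12 × 60 = 127.2 kips.
a = T/(0.85 f'_c b) = 127.2/(0.85 × 3 × 9.2) = 5.422 in.
M_n = T(d − a/2) = 127.2 × (35.2 − 2.711) = 4132.6 kip·in = 4132.6/12 = 344.38 kip·ft.

M_n ≈ 344 kip·ft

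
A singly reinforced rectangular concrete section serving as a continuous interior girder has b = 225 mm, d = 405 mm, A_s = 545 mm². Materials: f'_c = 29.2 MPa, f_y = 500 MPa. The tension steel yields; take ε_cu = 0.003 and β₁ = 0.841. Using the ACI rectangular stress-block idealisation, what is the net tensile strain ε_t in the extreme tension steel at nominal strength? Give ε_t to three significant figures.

ε_t ≈ 0.0179

a = A_s f_y/(0.85 f'_c b) = 48.80 mm.
β₁ = 0.841, so c = a/β₁ = 48.80/0.841 = 58.03 mm.
From the linear strain diagram with ε_cu = 0.003: ε_t = 0.003 (d − c)/c = 0.003 × (405 − 58.03)/58.03 = 0.0179.
Since ε_t ≥ 0.005, the section is tension-controlled.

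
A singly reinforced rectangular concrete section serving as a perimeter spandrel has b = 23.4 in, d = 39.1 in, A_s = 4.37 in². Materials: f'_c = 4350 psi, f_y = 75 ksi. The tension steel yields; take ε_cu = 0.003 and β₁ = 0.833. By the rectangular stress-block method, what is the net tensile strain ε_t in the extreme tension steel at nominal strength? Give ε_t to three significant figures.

ε_t ≈ 0.0228

a = A_s f_y/(0.85 f'_c b) = 3.788 in.
β₁ = 0.833, so c = a/β₁ = 3.788/0.833 = 4.547 in.
From the linear strain diagram with ε_cu = 0.003: ε_t = 0.003 (d − c)/c = 0.003 × (39.1 − 4.547)/4.547 = 0.0228.
Since ε_t ≥ 0.005, the section is tension-controlled.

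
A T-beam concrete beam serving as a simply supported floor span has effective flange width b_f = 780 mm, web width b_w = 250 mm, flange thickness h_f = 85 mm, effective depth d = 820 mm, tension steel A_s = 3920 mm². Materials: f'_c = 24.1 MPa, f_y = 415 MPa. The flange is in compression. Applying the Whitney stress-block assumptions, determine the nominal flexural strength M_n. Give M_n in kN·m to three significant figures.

M_n ≈ 1250 kN·m

Tension: T = A_s f_y = 3920 × 415 = 1626800 N.
Try a within the flange: a = T/(0.85 f'_c b_f) = 1626800/(0.85 × 24.1 × 780) = 101.81 mm.
a = 101.81 > h_f = 85 mm: the block extends into the web. Split into flange-overhang and web parts.
C_f = 0.85 f'_c (b_f − b_w) h_f = 0.85 × 24.1 × (780 − 250) × 85 = 922849 N.
Remaining web compression depth: a_w = (T − C_f)/(0.85 f'_c b_w) = (1626800 − 922849)/(0.85 × 24.1 × 250) = 137.46 mm.
M_n = C_f(d − h_f/2) + (T − C_f)(d − a_w/2) = 922849 × (820 − 42.5) + 703951 × (820 − 68.73) = 717.52 + 528.86 = 1246.38 × 10⁶ N·mm.
M_n = 1246.38 kN·m.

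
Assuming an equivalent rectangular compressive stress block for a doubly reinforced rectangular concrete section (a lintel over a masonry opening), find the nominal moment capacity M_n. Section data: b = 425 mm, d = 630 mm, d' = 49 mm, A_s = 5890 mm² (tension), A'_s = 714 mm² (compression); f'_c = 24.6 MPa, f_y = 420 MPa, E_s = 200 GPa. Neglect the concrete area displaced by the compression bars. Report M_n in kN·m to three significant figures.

Assume both tension and compression steel yield.
Net tension couple steel: A_s − A'_s = 5176 mm².
a = (A_s − A'_s) f_y / (0.85 f'_c b) = 2173920/(0.85 × 24.6 × 425) = 244.62 mm.
c = a/β₁ = 244.62/0.85 = 287.79 mm; ε'_s = 0.003(c − d')/c = 0.0025 ≥ f_y/E_s = 0.0021, so compression steel does yield.
M_n = (A_s − A'_s) f_y (d − a/2) + A'_s f_y (d − d') = [2173920 × (630 − 122.31) + 299880 × (630 − 49)] × 10⁻⁶ = 1103.68 + 174.23 = 1277.91 kN·m.

M_n ≈ 1280 kN·m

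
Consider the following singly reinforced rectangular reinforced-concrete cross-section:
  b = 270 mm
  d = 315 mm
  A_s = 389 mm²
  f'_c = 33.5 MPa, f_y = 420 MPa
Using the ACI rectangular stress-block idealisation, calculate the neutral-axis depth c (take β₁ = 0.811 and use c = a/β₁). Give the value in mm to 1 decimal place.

c ≈ 26.2 mm

T = A_s f_y = 389 × 420 = 163380 N = 163.38 kN.
Setting C = 0.85 f'_c a b equal to T: a = 163380/(0.85 × 33.5 × 270) = 21.251 mm.
With β₁ = 0.811, c = a/β₁ = 21.251/0.811 = 26.2 mm.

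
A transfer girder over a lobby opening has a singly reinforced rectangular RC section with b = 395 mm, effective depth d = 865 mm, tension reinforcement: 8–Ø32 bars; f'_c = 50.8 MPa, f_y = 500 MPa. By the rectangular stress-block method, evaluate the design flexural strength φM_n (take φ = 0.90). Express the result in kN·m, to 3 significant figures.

A_s = 8 × 804 = 6432 mm².
T = A_s f_y = 6432 × 500 = 3216000 N = 3216 kN.
From C = T: a = T/(0.85 f'_c b) = 3216000/(0.85 × 50.8 × 395) = 188.55 mm.
M_n = T(d − a/2) = 3216 kN × (865 − 94.275) mm = 2478.65 kN·m.
φM_n = 0.90 × 2478.65 = 2230.79 kN·m.

φM_n ≈ 2230 kN·m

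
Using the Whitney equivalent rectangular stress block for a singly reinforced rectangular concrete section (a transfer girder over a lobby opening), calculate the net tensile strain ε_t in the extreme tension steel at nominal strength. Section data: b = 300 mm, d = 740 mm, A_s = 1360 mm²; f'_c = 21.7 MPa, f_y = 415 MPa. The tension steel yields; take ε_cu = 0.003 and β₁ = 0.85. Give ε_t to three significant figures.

a = A_s f_y/(0.85 f'_c b) = 102.00 mm.
β₁ = 0.85, so c = a/β₁ = 102.00/0.85 = 120.00 mm.
From the linear strain diagram with ε_cu = 0.003: ε_t = 0.003 (d − c)/c = 0.003 × (740 − 120.00)/120.00 = 0.0155.
Since ε_t ≥ 0.005, the section is tension-controlled.

ε_t ≈ 0.0155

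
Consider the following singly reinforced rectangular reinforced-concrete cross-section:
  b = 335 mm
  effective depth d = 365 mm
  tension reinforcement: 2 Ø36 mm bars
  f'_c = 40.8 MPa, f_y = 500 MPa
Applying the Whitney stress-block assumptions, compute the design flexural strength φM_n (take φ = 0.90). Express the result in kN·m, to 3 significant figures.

A_s = 2 × 1018 = 2036 mm².
T = A_s f_y = 2036 × 500 = 1018000 N = 1018 kN.
From C = T: a = T/(0.85 f'_c b) = 1018000/(0.85 × 40.8 × 335) = 87.62 mm.
M_n = T(d − a/2) = 1018 kN × (365 − 43.81) mm = 326.97 kN·m.
φM_n = 0.90 × 326.97 = 294.27 kN·m.

φM_n ≈ 294 kN·m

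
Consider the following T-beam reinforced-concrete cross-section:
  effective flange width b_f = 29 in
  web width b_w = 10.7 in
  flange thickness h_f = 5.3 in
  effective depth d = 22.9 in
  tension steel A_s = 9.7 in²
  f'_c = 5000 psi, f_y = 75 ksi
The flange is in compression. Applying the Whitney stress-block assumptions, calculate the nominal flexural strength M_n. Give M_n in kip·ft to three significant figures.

Tension: T = A_s f_y = 9.7 × 75 = 727.5 kips.
Try a within the flange: a = T/(0.85 f'_c b_f) = 727.5/(0.85 × 5 × 29) = 5.903 in.
a = 5.903 > h_f = 5.3 in: the block extends into the web. Split into flange-overhang and web parts.
C_f = 0.85 f'_c (b_f − b_w) h_f = 0.85 × 5 × (29 − 10.7) × 5.3 = 412.2 kips.
Remaining web compression depth: a_w = (T − C_f)/(0.85 f'_c b_w) = (727.5 − 412.2)/(0.85 × 5 × 10.7) = 6.933 in.
M_n = C_f(d − h_f/2) + (T − C_f)(d − a_w/2) = 412.2 × (22.9 − 2.65) + 315.3 × (22.9 − 3.4665) = 8347.1 + 6127.4 = 14474.5 kip·in.
M_n = 14474.5/12 = 1206.21 kip·ft.

M_n ≈ 1210 kip·ft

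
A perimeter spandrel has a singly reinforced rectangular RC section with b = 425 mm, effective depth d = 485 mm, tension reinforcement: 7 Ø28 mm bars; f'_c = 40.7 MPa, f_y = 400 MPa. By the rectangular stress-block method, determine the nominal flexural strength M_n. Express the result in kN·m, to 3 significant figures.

A_s = 7 × 616 = 4312 mm².
T = A_s f_y = 4312 × 400 = 1724800 N = 1724.8 kN.
From C = T: a = T/(0.85 f'_c b) = 1724800/(0.85 × 40.7 × 425) = 117.31 mm.
M_n = T(d − a/2) = 1724.8 kN × (485 − 58.655) mm = 735.36 kN·m.

M_n ≈ 735 kN·m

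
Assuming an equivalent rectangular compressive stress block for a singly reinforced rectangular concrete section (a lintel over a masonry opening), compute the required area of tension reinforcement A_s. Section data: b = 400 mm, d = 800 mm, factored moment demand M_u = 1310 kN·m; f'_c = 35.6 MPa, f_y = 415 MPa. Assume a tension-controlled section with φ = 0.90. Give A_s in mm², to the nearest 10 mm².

M_n = M_u/φ = 1310/0.90 = 1455.56 kN·m.
With M_n = 0.85 f'_c a b (d − a/2), solve the quadratic for a:
a = d − √(d² − 2M_n/(0.85 f'_c b)) = 800 − √(800² − 2 × 1455.56×10⁶/(0.85 × 35.6 × 400)) = 167.95 mm.
A_s = 0.85 f'_c a b / f_y = 0.85 × 35.6 × 167.95 × 400 / 415 = 4898.5 mm².

A_s ≈ 4900 mm²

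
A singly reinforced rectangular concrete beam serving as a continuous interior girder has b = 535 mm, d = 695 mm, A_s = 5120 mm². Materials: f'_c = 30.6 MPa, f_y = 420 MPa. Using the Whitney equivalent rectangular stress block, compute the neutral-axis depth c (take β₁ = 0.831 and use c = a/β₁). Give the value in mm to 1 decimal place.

c ≈ 186.0 mm

T = A_s f_y = 5120 × 420 = 2150400 N = 2150.4 kN.
Setting C = 0.85 f'_c a b equal to T: a = 2150400/(0.85 × 30.6 × 535) = 154.534 mm.
With β₁ = 0.831, c = a/β₁ = 154.534/0.831 = 186.0 mm.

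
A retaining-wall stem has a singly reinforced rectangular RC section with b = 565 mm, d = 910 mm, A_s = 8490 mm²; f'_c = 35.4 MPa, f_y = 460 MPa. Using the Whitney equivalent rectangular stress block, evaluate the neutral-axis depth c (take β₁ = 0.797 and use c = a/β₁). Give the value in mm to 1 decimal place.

T = A_s f_y = 8490 × 460 = 3905400 N = 3905.4 kN.
Setting C = 0.85 f'_c a b equal to T: a = 3905400/(0.85 × 35.4 × 565) = 229.718 mm.
With β₁ = 0.797, c = a/β₁ = 229.718/0.797 = 288.2 mm.

c ≈ 288.2 mm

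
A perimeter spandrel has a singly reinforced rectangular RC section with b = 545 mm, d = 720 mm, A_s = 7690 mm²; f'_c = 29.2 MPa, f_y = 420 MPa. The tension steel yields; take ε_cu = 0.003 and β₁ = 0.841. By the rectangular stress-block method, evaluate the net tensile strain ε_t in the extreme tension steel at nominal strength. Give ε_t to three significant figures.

ε_t ≈ 0.00461

a = A_s f_y/(0.85 f'_c b) = 238.77 mm.
β₁ = 0.841, so c = a/β₁ = 238.77/0.841 = 283.91 mm.
From the linear strain diagram with ε_cu = 0.003: ε_t = 0.003 (d − c)/c = 0.003 × (720 − 283.91)/283.91 = 0.00461.
ε_t is between 0.004 and 0.005 — transition zone.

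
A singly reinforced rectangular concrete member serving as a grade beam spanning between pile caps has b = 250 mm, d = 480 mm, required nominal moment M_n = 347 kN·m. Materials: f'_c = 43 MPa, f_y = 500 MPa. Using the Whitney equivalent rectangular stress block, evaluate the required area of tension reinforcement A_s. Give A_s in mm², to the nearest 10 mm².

With M_n = 0.85 f'_c a b (d − a/2), solve the quadratic for a:
a = d − √(d² − 2M_n/(0.85 f'_c b)) = 480 − √(480² − 2 × 347×10⁶/(0.85 × 43 × 250)) = 87.00 mm.
A_s = 0.85 f'_c a b / f_y = 0.85 × 43 × 87.00 × 250 / 500 = 1589.9 mm².

A_s ≈ 1590 mm²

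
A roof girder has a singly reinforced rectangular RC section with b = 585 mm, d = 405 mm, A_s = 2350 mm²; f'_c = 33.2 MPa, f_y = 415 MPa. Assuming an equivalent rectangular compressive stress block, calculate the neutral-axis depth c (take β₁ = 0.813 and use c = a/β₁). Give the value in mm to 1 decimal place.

T = A_s f_y = 2350 × 415 = 975250 N = 975.25 kN.
Setting C = 0.85 f'_c a b equal to T: a = 975250/(0.85 × 33.2 × 585) = 59.075 mm.
With β₁ = 0.813, c = a/β₁ = 59.075/0.813 = 72.7 mm.

c ≈ 72.7 mm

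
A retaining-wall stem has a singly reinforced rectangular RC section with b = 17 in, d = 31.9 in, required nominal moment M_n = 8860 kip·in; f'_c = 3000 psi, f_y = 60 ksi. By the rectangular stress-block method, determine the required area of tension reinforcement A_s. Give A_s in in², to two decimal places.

From M_n = 0.85 f'_c a b (d − a/2):
a = d − √(d² − 2M_n/(0.85 f'_c b)) = 31.9 − √(31.9² − 2 × 8860/(0.85 × 3 × 17)) = 7.225 in.
A_s = 0.85 f'_c a b / f_y = 0.85 × 3 × 7.225 × 17 / 60 = 5.220 in².

A_s ≈ 5.22 in²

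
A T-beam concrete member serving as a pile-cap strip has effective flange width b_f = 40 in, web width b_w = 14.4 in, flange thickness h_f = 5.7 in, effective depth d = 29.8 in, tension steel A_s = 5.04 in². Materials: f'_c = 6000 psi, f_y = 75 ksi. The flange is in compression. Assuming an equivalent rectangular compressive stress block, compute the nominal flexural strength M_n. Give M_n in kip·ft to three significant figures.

M_n ≈ 910 kip·ft

Tension: T = A_s f_y = 5.04 × 75 = 378 kips.
Try a within the flange: a = T/(0.85 f'_c b_f) = 378/(0.85 × 6 × 40) = 1.853 in.
Since a = 1.853 ≤ h_f = 5.7 in, the stress block lies entirely in the flange; analyse as a rectangular beam of width b_f.
M_n = T(d − a/2) = 378 × (29.8 − 0.9265) = 10914.2 kip·in.
M_n = 10914.2/12 = 909.52 kip·ft.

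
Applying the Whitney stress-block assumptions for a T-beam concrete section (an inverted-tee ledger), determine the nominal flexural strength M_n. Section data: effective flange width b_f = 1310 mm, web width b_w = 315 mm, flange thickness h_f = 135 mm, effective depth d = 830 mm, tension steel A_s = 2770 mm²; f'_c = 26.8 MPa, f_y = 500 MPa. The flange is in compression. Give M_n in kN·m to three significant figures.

Tension: T = A_s f_y = 2770 × 500 = 1385000 N.
Try a within the flange: a = T/(0.85 f'_c b_f) = 1385000/(0.85 × 26.8 × 1310) = 46.41 mm.
Since a = 46.41 ≤ h_f = 135 mm, the stress block lies entirely in the flange; analyse as a rectangular beam of width b_f.
M_n = T(d − a/2) = 1385000 × (830 − 23.205) = 1117.41 × 10⁶ N·mm.
M_n = 1117.41 kN·m.

M_n ≈ 1120 kN·m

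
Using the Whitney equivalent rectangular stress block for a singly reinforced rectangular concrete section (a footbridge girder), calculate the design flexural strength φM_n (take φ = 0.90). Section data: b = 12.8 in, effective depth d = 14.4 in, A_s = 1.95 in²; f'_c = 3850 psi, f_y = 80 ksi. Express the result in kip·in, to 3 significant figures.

φM_n ≈ 1760 kip·in

T = A_s f_y = 1.95 × 80 = 156 kips.
a = T/(0.85 f'_c b) = 156/(0.85 × 3.85 × 12.8) = 3.724 in.
M_n = T(d − a/2) = 156 × (14.4 − 1.862) = 1955.9 kip·in.
φM_n = 0.90 × 1955.9 = 1760.3 kip·in.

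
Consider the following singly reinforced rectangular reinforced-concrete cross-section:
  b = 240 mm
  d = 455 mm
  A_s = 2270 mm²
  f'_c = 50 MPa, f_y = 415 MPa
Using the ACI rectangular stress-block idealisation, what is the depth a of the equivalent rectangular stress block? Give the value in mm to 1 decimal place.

T = A_s f_y = 2270 × 415 = 942050 N = 942.05 kN.
Setting C = 0.85 f'_c a b equal to T: a = 942050/(0.85 × 50 × 240) = 92.4 mm.

a ≈ 92.4 mm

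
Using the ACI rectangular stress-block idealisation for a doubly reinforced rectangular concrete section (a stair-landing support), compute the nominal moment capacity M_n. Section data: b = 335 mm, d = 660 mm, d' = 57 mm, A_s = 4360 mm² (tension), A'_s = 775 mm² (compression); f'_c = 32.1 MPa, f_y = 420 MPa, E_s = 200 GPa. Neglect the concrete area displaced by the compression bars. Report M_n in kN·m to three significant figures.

Assume both tension and compression steel yield.
Net tension couple steel: A_s − A'_s = 3585 mm².
a = (A_s − A'_s) f_y / (0.85 f'_c b) = 1505700/(0.85 × 32.1 × 335) = 164.73 mm.
c = a/β₁ = 164.73/0.821 = 200.65 mm; ε'_s = 0.003(c − d')/c = 0.0021 ≥ f_y/E_s = 0.0021, so compression steel does yield.
M_n = (A_s − A'_s) f_y (d − a/2) + A'_s f_y (d − d') = [1505700 × (660 − 82.365) + 325500 × (660 − 57)] × 10⁻⁶ = 869.75 + 196.28 = 1066.03 kN·m.

M_n ≈ 1070 kN·m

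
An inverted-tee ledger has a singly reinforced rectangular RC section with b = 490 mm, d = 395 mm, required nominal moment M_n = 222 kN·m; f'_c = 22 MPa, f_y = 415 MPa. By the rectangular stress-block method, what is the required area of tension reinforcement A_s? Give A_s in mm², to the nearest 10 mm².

A_s ≈ 1480 mm²

With M_n = 0.85 f'_c a b (d − a/2), solve the quadratic for a:
a = d − √(d² − 2M_n/(0.85 f'_c b)) = 395 − √(395² − 2 × 222×10⁶/(0.85 × 22 × 490)) = 67.02 mm.
A_s = 0.85 f'_c a b / f_y = 0.85 × 22 × 67.02 × 490 / 415 = 1479.8 mm².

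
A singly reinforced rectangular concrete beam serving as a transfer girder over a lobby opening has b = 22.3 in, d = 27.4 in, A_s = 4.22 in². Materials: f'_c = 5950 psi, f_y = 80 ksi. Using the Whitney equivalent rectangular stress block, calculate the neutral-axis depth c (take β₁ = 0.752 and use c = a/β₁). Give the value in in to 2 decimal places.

T = A_s f_y = 4.22 × 80 = 337.6 kips.
a = T/(0.85 f'_c b) = 337.6/(0.85 × 5.95 × 22.3) = 2.9934 in.
With β₁ = 0.752, c = a/β₁ = 2.9934/0.752 = 3.98 in.

c ≈ 3.98 in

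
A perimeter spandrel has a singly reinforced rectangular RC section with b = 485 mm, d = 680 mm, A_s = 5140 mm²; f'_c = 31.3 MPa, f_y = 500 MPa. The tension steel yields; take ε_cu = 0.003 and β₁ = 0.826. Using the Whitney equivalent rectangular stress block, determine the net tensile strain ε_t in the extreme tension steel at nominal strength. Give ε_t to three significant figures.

ε_t ≈ 0.00546

a = A_s f_y/(0.85 f'_c b) = 199.17 mm.
β₁ = 0.826, so c = a/β₁ = 199.17/0.826 = 241.13 mm.
From the linear strain diagram with ε_cu = 0.003: ε_t = 0.003 (d − c)/c = 0.003 × (680 − 241.13)/241.13 = 0.00546.
Since ε_t ≥ 0.005, the section is tension-controlled.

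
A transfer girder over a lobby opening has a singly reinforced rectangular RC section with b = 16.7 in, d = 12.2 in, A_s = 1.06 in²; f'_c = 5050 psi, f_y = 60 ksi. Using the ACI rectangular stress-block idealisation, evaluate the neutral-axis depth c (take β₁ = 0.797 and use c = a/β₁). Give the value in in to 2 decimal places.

T = A_s f_y = 1.06 × 60 = 63.6 kips.
a = T/(0.85 f'_c b) = 63.6/(0.85 × 5.05 × 16.7) = 0.8872 in.
With β₁ = 0.797, c = a/β₁ = 0.8872/0.797 = 1.11 in.

c ≈ 1.11 in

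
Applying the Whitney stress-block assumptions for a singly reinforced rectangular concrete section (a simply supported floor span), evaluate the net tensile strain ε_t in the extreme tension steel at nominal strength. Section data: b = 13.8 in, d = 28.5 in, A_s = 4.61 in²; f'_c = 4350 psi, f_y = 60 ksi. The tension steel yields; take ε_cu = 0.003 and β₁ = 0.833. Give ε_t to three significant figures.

ε_t ≈ 0.0101

a = A_s f_y/(0.85 f'_c b) = 5.421 in.
β₁ = 0.833, so c = a/β₁ = 5.421/0.833 = 6.508 in.
From the linear strain diagram with ε_cu = 0.003: ε_t = 0.003 (d − c)/c = 0.003 × (28.5 − 6.508)/6.508 = 0.0101.
Since ε_t ≥ 0.005, the section is tension-controlled.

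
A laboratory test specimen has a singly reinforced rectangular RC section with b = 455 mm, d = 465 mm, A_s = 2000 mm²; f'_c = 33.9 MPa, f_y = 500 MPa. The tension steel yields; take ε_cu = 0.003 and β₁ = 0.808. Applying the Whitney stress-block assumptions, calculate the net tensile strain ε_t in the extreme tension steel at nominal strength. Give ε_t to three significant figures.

a = A_s f_y/(0.85 f'_c b) = 76.27 mm.
β₁ = 0.808, so c = a/β₁ = 76.27/0.808 = 94.39 mm.
From the linear strain diagram with ε_cu = 0.003: ε_t = 0.003 (d − c)/c = 0.003 × (465 − 94.39)/94.39 = 0.0118.
Since ε_t ≥ 0.005, the section is tension-controlled.

ε_t ≈ 0.0118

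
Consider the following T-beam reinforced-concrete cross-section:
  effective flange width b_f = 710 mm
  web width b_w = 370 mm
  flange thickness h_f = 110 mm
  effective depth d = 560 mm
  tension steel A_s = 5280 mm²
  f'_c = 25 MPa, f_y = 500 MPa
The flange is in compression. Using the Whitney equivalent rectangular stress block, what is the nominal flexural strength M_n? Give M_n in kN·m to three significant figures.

Tension: T = A_s f_y = 5280 × 500 = 2640000 N.
Try a within the flange: a = T/(0.85 f'_c b_f) = 2640000/(0.85 × 25 × 710) = 174.98 mm.
a = 174.98 > h_f = 110 mm: the block extends into the web. Split into flange-overhang and web parts.
C_f = 0.85 f'_c (b_f − b_w) h_f = 0.85 × 25 × (710 − 370) × 110 = 794750 N.
Remaining web compression depth: a_w = (T − C_f)/(0.85 f'_c b_w) = (2640000 − 794750)/(0.85 × 25 × 370) = 234.69 mm.
M_n = C_f(d − h_f/2) + (T − C_f)(d − a_w/2) = 794750 × (560 − 55) + 1845250 × (560 − 117.345) = 401.35 + 816.81 = 1218.16 × 10⁶ N·mm.
M_n = 1218.16 kN·m.

M_n ≈ 1220 kN·m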